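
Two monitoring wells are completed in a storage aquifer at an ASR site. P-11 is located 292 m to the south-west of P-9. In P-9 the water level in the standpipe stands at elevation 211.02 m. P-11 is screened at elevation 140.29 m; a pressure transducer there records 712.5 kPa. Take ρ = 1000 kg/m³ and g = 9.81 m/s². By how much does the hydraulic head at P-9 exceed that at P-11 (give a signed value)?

Total head at P-9: h = 211.02 m (water level in the piezometer is the total head).
Pressure head at P-11: ψ = P/(ρg) = 712.5×1000 / (1000 × 9.81) = 72.63 m.
Total head at P-11: h = z + ψ = 140.29 + 72.63 = 212.92 m.
Head difference: h(P-9) − h(P-11) = 211.02 − 212.92 = -1.90 m.

Δh ≈ -1.90 m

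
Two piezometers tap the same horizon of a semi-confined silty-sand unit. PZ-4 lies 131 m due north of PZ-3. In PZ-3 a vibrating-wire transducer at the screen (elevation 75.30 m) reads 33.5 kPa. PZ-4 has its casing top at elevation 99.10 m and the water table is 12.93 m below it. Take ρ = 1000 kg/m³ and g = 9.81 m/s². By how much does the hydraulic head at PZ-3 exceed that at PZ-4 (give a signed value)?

Δh ≈ -7.46 m

Pressure head at PZ-3: ψ = P/(ρg) = 33.5×1000 / (1000 × 9.81) = 3.41 m.
Total head at PZ-3: h = z + ψ = 75.30 + 3.41 = 78.71 m.
Total head at PZ-4: h = 99.10 − 12.93 = 86.17 m.
Head difference: h(PZ-3) − h(PZ-4) = 78.71 − 86.17 = -7.46 m.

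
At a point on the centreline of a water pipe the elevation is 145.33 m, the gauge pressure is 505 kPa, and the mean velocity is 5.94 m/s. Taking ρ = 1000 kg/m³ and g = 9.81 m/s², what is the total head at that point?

h ≈ 198.61 m

Pressure head ψ = P/(ρg) = 505×1000 / (1000 × 9.81) = 51.48 m.
Velocity head = v²/(2g) = 5.94² / (2 × 9.81) = 1.798 m.
h = z + ψ + v²/(2g) = 145.33 + 51.48 + 1.798 = 198.61 m.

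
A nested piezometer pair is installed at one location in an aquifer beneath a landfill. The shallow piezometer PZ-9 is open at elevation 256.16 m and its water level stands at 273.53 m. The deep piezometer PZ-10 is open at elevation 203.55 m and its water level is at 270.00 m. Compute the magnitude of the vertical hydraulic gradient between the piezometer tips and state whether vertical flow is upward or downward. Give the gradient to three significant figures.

|i_v| ≈ 0.0671; vertical flow is downward

Total head at PZ-9: h = 273.53 m (water level in the standpipe).
Total head at PZ-10: h = 270.00 m.
Δh = h(PZ-9) − h(PZ-10) = 273.53 − 270.00 = 3.53 m.
Vertical separation Δz = 256.16 − 203.55 = 52.61 m.
|i_v| = |Δh| / Δz = 3.53 / 52.61 = 0.0671.
Head is higher in the shallow piezometer, so vertical flow is downward (recharge condition).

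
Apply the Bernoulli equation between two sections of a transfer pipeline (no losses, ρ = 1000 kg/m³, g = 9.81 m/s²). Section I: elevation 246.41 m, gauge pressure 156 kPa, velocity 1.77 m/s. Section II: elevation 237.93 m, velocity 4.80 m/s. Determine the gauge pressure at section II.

Pressure head at I: ψ₁ = P₁/(ρg) = 156×1000 / (1000 × 9.81) = 15.90 m.
Velocity heads: v₁²/2g = 1.77²/19.62 = 0.160 m; v₂²/2g = 4.80²/19.62 = 1.174 m.
Total head H = z₁ + ψ₁ + v₁²/2g = 246.41 + 15.90 + 0.160 = 262.47 m.
ψ₂ = H − z₂ − v₂²/2g = 262.47 − 237.93 − 1.174 = 23.37 m.
P₂ = ρgψ₂ = 1000 × 9.81 × 23.37 ≈ 229 kPa.

P₂ ≈ 229 kPa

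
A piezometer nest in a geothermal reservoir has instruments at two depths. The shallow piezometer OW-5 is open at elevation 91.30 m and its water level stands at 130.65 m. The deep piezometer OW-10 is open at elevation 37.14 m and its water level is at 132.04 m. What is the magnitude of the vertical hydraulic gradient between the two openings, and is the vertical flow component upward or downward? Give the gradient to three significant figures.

Total head at OW-5: h = 130.65 m (water level in the standpipe).
Total head at OW-10: h = 132.04 m.
Δh = h(OW-5) − h(OW-10) = 130.65 − 132.04 = -1.39 m.
Vertical separation Δz = 91.30 − 37.14 = 54.16 m.
|i_v| = |Δh| / Δz = 1.39 / 54.16 = 0.0257.
Head is higher in the deep piezometer, so vertical flow is upward (discharge condition).

|i_v| ≈ 0.0257; vertical flow is upward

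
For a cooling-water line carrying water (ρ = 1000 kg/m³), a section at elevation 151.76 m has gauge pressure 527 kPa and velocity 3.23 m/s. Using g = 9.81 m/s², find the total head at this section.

Pressure head ψ = P/(ρg) = 527×1000 / (1000 × 9.81) = 53.72 m.
Velocity head = v²/(2g) = 3.23² / (2 × 9.81) = 0.532 m.
h = z + ψ + v²/(2g) = 151.76 + 53.72 + 0.532 = 206.01 m.

h ≈ 206.01 m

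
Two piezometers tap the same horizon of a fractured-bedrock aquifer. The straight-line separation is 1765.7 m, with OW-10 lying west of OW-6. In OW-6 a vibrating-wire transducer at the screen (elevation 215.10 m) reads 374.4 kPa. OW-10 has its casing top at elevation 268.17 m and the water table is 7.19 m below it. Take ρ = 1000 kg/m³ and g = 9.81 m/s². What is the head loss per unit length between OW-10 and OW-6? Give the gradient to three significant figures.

Pressure head at OW-6: ψ = P/(ρg) = 374.4×1000 / (1000 × 9.81) = 38.17 m.
Total head at OW-6: h = z + ψ = 215.10 + 38.17 = 253.27 m.
Total head at OW-10: h = 268.17 − 7.19 = 260.98 m.
Head difference: h(OW-6) − h(OW-10) = 253.27 − 260.98 = -7.71 m.
Hydraulic gradient: i = |Δh| / L = 7.71 / 1765.7 = 0.00437.

i ≈ 0.00437 m/m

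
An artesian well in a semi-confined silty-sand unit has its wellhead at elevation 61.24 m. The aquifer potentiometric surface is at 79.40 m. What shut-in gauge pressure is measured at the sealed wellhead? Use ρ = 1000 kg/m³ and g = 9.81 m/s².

P ≈ 178 kPa

Head above the cap: Δh = 79.40 − 61.24 = 18.16 m.
P = ρgΔh = 1000 × 9.81 × 18.16 = 178150 Pa ≈ 178 kPa.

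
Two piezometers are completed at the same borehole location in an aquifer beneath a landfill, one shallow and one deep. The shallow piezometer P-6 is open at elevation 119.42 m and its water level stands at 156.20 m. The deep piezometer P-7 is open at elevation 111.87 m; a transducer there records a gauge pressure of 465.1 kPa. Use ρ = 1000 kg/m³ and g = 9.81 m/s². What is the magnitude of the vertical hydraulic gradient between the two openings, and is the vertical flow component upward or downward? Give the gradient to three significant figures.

|i_v| ≈ 0.408; vertical flow is upward

Total head at P-6: h = 156.20 m (water level in the standpipe).
Pressure head at P-7: ψ = P/(ρg) = 465.1×1000 / (1000 × 9.81) = 47.41 m.
Total head at P-7: h = z + ψ = 111.87 + 47.41 = 159.28 m.
Δh = h(P-6) − h(P-7) = 156.20 − 159.28 = -3.08 m.
Vertical separation Δz = 119.42 − 111.87 = 7.55 m.
|i_v| = |Δh| / Δz = 3.08 / 7.55 = 0.408.
Head is higher in the deep piezometer, so vertical flow is upward (discharge condition).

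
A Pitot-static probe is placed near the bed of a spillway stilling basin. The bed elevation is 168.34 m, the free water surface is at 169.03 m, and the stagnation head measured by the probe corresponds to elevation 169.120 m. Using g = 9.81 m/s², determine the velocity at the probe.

Near the bed, under hydrostatic conditions, the piezometric head (z + ψ) equals the free-surface elevation, 169.03 m.
Velocity head = total − piezometric = 169.120 − 169.03 = 0.090 m.
v = √(2g·h_v) = √(2 × 9.81 × 0.090) = 1.33 m/s.

v ≈ 1.33 m/s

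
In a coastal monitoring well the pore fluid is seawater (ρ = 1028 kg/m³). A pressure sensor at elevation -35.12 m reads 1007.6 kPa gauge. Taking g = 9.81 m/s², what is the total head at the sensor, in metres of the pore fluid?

ψ = P/(ρg) = 1007.6×1000 / (1028 × 9.81) = 99.91 m.
h = z + ψ = -35.12 + 99.91 = 64.79 m.

h ≈ 64.79 m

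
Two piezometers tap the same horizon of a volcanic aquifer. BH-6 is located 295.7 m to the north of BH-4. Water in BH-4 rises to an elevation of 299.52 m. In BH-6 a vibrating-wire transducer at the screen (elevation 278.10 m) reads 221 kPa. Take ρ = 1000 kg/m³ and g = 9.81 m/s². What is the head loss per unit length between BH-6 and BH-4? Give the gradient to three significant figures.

i ≈ 0.00375 m/m

Total head at BH-4: h = 299.52 m (water level in the piezometer is the total head).
Pressure head at BH-6: ψ = P/(ρg) = 221×1000 / (1000 × 9.81) = 22.53 m.
Total head at BH-6: h = z + ψ = 278.10 + 22.53 = 300.63 m.
Head difference: h(BH-4) − h(BH-6) = 299.52 − 300.63 = -1.11 m.
Hydraulic gradient: i = |Δh| / L = 1.11 / 295.7 = 0.00375.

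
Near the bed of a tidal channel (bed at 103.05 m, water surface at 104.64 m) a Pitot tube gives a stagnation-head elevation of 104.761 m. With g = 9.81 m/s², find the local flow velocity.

Near the bed, under hydrostatic conditions, the piezometric head (z + ψ) equals the free-surface elevation, 104.64 m.
Velocity head = total − piezometric = 104.761 − 104.64 = 0.121 m.
v = √(2g·h_v) = √(2 × 9.81 × 0.121) = 1.54 m/s.

v ≈ 1.54 m/s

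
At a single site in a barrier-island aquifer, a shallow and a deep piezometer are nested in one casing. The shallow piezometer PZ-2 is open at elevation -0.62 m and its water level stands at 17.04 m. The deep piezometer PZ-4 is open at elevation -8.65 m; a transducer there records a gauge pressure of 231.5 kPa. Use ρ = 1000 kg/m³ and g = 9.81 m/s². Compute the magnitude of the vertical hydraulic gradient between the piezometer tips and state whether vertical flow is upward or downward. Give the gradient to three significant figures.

|i_v| ≈ 0.260; vertical flow is downward

Total head at PZ-2: h = 17.04 m (water level in the standpipe).
Pressure head at PZ-4: ψ = P/(ρg) = 231.5×1000 / (1000 × 9.81) = 23.60 m.
Total head at PZ-4: h = z + ψ = -8.65 + 23.60 = 14.95 m.
Δh = h(PZ-2) − h(PZ-4) = 17.04 − 14.95 = 2.09 m.
Vertical separation Δz = -0.62 − (-8.65) = 8.03 m.
|i_v| = |Δh| / Δz = 2.09 / 8.03 = 0.260.
Head is higher in the shallow piezometer, so vertical flow is downward (recharge condition).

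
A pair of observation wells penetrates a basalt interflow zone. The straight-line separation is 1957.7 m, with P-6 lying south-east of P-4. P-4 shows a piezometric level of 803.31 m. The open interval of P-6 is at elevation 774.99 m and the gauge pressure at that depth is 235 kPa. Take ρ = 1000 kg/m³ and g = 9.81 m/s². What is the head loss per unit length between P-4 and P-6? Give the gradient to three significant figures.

i ≈ 0.00223 m/m

Total head at P-4: h = 803.31 m (water level in the piezometer is the total head).
Pressure head at P-6: ψ = P/(ρg) = 235×1000 / (1000 × 9.81) = 23.96 m.
Total head at P-6: h = z + ψ = 774.99 + 23.96 = 798.95 m.
Head difference: h(P-4) − h(P-6) = 803.31 − 798.95 = 4.36 m.
Hydraulic gradient: i = |Δh| / L = 4.36 / 1957.7 = 0.00223.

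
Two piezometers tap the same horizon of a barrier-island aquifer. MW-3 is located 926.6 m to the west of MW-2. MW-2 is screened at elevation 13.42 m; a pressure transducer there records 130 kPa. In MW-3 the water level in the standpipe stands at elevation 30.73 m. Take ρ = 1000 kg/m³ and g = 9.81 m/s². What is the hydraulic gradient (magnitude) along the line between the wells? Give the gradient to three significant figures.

Pressure head at MW-2: ψ = P/(ρg) = 130×1000 / (1000 × 9.81) = 13.25 m.
Total head at MW-2: h = z + ψ = 13.42 + 13.25 = 26.67 m.
Total head at MW-3: h = 30.73 m (water level in the piezometer is the total head).
Head difference: h(MW-2) − h(MW-3) = 26.67 − 30.73 = -4.06 m.
Hydraulic gradient: i = |Δh| / L = 4.06 / 926.6 = 0.00438.

i ≈ 0.00438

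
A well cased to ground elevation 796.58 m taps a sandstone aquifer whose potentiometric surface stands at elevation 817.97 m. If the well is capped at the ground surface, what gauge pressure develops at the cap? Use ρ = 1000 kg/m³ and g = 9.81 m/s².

P ≈ 210 kPa

Head above the cap: Δh = 817.97 − 796.58 = 21.39 m.
P = ρgΔh = 1000 × 9.81 × 21.39 = 209836 Pa ≈ 210 kPa.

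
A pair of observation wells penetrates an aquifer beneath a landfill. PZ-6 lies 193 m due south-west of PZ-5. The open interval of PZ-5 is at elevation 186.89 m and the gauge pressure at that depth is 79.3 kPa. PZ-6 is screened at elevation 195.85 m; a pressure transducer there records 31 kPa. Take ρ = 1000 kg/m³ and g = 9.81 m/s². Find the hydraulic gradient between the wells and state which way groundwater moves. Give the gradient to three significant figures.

i ≈ 0.0209; groundwater flows toward the north-east

Pressure head at PZ-5: ψ = P/(ρg) = 79.3×1000 / (1000 × 9.81) = 8.08 m.
Total head at PZ-5: h = z + ψ = 186.89 + 8.08 = 194.97 m.
Pressure head at PZ-6: ψ = P/(ρg) = 31×1000 / (1000 × 9.81) = 3.16 m.
Total head at PZ-6: h = z + ψ = 195.85 + 3.16 = 199.01 m.
Head difference: h(PZ-5) − h(PZ-6) = 194.97 − 199.01 = -4.04 m.
Hydraulic gradient: i = |Δh| / L = 4.04 / 193 = 0.0209.
Flow is from higher to lower head: from PZ-6 toward PZ-5, i.e. toward the north-east.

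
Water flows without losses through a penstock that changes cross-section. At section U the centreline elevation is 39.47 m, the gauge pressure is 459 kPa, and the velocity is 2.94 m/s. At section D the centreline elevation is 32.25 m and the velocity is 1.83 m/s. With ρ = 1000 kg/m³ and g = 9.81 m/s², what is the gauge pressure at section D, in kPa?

Pressure head at U: ψ₁ = P₁/(ρg) = 459×1000 / (1000 × 9.81) = 46.79 m.
Velocity heads: v₁²/2g = 2.94²/19.62 = 0.441 m; v₂²/2g = 1.83²/19.62 = 0.171 m.
Total head H = z₁ + ψ₁ + v₁²/2g = 39.47 + 46.79 + 0.441 = 86.70 m.
ψ₂ = H − z₂ − v₂²/2g = 86.70 − 32.25 − 0.171 = 54.28 m.
P₂ = ρgψ₂ = 1000 × 9.81 × 54.28 ≈ 532 kPa.

P₂ ≈ 532 kPa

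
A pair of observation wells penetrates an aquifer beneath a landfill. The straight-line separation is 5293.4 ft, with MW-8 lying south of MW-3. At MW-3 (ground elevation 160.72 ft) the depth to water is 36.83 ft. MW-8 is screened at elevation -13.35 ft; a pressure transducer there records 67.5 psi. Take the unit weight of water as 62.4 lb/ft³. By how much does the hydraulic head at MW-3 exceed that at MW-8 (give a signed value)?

Total head at MW-3: h = 160.72 − 36.83 = 123.89 ft.
Pressure head at MW-8: ψ = 144·P/γ = 144 × 67.5 / 62.4 = 155.77 ft.
Total head at MW-8: h = z + ψ = -13.35 + 155.77 = 142.42 ft.
Head difference: h(MW-3) − h(MW-8) = 123.89 − 142.42 = -18.53 ft.

Δh ≈ -18.53 ft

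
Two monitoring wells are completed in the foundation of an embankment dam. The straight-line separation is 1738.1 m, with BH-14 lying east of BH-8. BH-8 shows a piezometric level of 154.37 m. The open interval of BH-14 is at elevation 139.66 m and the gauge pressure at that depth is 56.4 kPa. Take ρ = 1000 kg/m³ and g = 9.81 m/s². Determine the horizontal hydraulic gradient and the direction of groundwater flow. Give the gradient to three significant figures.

Total head at BH-8: h = 154.37 m (water level in the piezometer is the total head).
Pressure head at BH-14: ψ = P/(ρg) = 56.4×1000 / (1000 × 9.81) = 5.75 m.
Total head at BH-14: h = z + ψ = 139.66 + 5.75 = 145.41 m.
Head difference: h(BH-8) − h(BH-14) = 154.37 − 145.41 = 8.96 m.
Hydraulic gradient: i = |Δh| / L = 8.96 / 1738.1 = 0.00516.
Flow is from higher to lower head: from BH-8 toward BH-14, i.e. toward the east.

i ≈ 0.00516; groundwater flows toward the east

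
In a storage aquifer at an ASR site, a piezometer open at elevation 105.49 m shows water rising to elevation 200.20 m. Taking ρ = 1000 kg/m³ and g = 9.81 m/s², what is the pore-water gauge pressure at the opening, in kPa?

Pressure head ψ = h − z = 200.20 − 105.49 = 94.71 m.
P = ρgψ = 1000 × 9.81 × 94.71 = 929105 Pa ≈ 929 kPa.

P ≈ 929 kPa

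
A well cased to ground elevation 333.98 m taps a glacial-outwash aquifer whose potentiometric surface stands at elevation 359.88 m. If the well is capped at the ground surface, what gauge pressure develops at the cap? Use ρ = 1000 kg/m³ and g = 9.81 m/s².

P ≈ 254 kPa

Head above the cap: Δh = 359.88 − 333.98 = 25.90 m.
P = ρgΔh = 1000 × 9.81 × 25.90 = 254079 Pa ≈ 254 kPa.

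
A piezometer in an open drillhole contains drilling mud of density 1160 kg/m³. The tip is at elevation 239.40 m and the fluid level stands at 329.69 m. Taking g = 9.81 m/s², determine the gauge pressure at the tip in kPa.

P ≈ 1030 kPa

Pressure head ψ = h − z = 329.69 − 239.40 = 90.29 m.
P = ρgψ = 1160 × 9.81 × 90.29 = 1027464 Pa ≈ 1030 kPa.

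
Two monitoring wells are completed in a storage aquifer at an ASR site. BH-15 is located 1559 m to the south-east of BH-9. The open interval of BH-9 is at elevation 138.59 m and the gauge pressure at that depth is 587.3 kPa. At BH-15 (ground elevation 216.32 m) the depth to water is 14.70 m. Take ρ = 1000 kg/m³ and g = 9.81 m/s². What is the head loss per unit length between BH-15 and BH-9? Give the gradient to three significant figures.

Pressure head at BH-9: ψ = P/(ρg) = 587.3×1000 / (1000 × 9.81) = 59.87 m.
Total head at BH-9: h = z + ψ = 138.59 + 59.87 = 198.46 m.
Total head at BH-15: h = 216.32 − 14.70 = 201.62 m.
Head difference: h(BH-9) − h(BH-15) = 198.46 − 201.62 = -3.16 m.
Hydraulic gradient: i = |Δh| / L = 3.16 / 1559 = 0.00203.

i ≈ 0.00203 m/m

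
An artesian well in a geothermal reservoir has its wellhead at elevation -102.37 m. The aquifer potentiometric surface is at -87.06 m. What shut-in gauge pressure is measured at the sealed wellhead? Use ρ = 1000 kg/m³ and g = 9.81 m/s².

Head above the cap: Δh = -87.06 − (-102.37) = 15.31 m.
P = ρgΔh = 1000 × 9.81 × 15.31 = 150191 Pa ≈ 150 kPa.

P ≈ 150 kPa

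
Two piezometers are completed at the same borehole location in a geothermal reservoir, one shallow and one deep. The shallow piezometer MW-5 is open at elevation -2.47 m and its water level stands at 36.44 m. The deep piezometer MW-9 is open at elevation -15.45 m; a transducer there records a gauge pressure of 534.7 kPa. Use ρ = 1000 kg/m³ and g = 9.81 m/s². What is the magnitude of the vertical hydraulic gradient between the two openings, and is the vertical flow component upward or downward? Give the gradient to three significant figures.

|i_v| ≈ 0.202; vertical flow is upward

Total head at MW-5: h = 36.44 m (water level in the standpipe).
Pressure head at MW-9: ψ = P/(ρg) = 534.7×1000 / (1000 × 9.81) = 54.51 m.
Total head at MW-9: h = z + ψ = -15.45 + 54.51 = 39.06 m.
Δh = h(MW-5) − h(MW-9) = 36.44 − 39.06 = -2.62 m.
Vertical separation Δz = -2.47 − (-15.45) = 12.98 m.
|i_v| = |Δh| / Δz = 2.62 / 12.98 = 0.202.
Head is higher in the deep piezometer, so vertical flow is upward (discharge condition).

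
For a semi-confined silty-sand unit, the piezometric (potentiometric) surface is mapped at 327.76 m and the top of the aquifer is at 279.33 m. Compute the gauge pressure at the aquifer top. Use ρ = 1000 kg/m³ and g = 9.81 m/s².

P ≈ 475 kPa

Pressure head at the aquifer top: ψ = h − z = 327.76 − 279.33 = 48.43 m.
P = ρgψ = 1000 × 9.81 × 48.43 = 475098 Pa ≈ 475 kPa.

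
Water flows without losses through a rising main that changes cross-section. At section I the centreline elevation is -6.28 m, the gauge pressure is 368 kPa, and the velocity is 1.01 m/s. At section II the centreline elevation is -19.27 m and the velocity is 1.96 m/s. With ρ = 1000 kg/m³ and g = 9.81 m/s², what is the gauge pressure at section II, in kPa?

P₂ ≈ 494 kPa

Pressure head at I: ψ₁ = P₁/(ρg) = 368×1000 / (1000 × 9.81) = 37.51 m.
Velocity heads: v₁²/2g = 1.01²/19.62 = 0.052 m; v₂²/2g = 1.96²/19.62 = 0.196 m.
Total head H = z₁ + ψ₁ + v₁²/2g = -6.28 + 37.51 + 0.052 = 31.28 m.
ψ₂ = H − z₂ − v₂²/2g = 31.28 − (-19.27) − 0.196 = 50.35 m.
P₂ = ρgψ₂ = 1000 × 9.81 × 50.35 ≈ 494 kPa.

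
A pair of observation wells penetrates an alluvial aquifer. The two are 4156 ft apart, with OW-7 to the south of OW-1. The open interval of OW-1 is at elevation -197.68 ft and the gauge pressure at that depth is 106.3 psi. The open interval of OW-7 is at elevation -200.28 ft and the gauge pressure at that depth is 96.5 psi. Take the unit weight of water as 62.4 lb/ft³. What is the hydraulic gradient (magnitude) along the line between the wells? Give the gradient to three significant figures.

Pressure head at OW-1: ψ = 144·P/γ = 144 × 106.3 / 62.4 = 245.31 ft.
Total head at OW-1: h = z + ψ = -197.68 + 245.31 = 47.63 ft.
Pressure head at OW-7: ψ = 144·P/γ = 144 × 96.5 / 62.4 = 222.69 ft.
Total head at OW-7: h = z + ψ = -200.28 + 222.69 = 22.41 ft.
Head difference: h(OW-1) − h(OW-7) = 47.63 − 22.41 = 25.22 ft.
Hydraulic gradient: i = |Δh| / L = 25.22 / 4156 = 0.00607.

i ≈ 0.00607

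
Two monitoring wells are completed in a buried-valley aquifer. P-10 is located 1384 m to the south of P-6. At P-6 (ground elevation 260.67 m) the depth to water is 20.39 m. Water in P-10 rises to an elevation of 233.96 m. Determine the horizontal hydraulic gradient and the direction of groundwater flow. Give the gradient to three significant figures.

Total head at P-6: h = 260.67 − 20.39 = 240.28 m.
Total head at P-10: h = 233.96 m (water level in the piezometer is the total head).
Head difference: h(P-6) − h(P-10) = 240.28 − 233.96 = 6.32 m.
Hydraulic gradient: i = |Δh| / L = 6.32 / 1384 = 0.00457.
Flow is from higher to lower head: from P-6 toward P-10, i.e. toward the south.

i ≈ 0.00457; groundwater flows toward the south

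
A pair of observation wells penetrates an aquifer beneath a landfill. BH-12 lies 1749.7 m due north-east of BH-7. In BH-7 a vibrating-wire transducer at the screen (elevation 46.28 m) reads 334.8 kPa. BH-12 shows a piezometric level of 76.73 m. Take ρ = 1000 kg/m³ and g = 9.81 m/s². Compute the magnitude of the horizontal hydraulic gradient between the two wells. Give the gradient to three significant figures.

Pressure head at BH-7: ψ = P/(ρg) = 334.8×1000 / (1000 × 9.81) = 34.13 m.
Total head at BH-7: h = z + ψ = 46.28 + 34.13 = 80.41 m.
Total head at BH-12: h = 76.73 m (water level in the piezometer is the total head).
Head difference: h(BH-7) − h(BH-12) = 80.41 − 76.73 = 3.68 m.
Hydraulic gradient: i = |Δh| / L = 3.68 / 1749.7 = 0.00210.

i ≈ 0.00210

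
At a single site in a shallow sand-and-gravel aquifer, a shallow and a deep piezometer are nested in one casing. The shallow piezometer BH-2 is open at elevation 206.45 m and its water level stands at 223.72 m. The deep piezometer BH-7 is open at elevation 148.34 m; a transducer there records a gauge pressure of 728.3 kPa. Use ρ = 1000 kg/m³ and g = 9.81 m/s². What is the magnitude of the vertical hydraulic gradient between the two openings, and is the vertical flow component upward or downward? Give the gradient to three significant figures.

Total head at BH-2: h = 223.72 m (water level in the standpipe).
Pressure head at BH-7: ψ = P/(ρg) = 728.3×1000 / (1000 × 9.81) = 74.24 m.
Total head at BH-7: h = z + ψ = 148.34 + 74.24 = 222.58 m.
Δh = h(BH-2) − h(BH-7) = 223.72 − 222.58 = 1.14 m.
Vertical separation Δz = 206.45 − 148.34 = 58.11 m.
|i_v| = |Δh| / Δz = 1.14 / 58.11 = 0.0196.
Head is higher in the shallow piezometer, so vertical flow is downward (recharge condition).

|i_v| ≈ 0.0196; vertical flow is downward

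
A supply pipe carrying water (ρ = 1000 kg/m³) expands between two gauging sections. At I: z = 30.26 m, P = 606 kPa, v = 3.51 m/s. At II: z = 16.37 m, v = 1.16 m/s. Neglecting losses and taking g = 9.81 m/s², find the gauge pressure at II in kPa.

Pressure head at I: ψ₁ = P₁/(ρg) = 606×1000 / (1000 × 9.81) = 61.77 m.
Velocity heads: v₁²/2g = 3.51²/19.62 = 0.628 m; v₂²/2g = 1.16²/19.62 = 0.069 m.
Total head H = z₁ + ψ₁ + v₁²/2g = 30.26 + 61.77 + 0.628 = 92.66 m.
ψ₂ = H − z₂ − v₂²/2g = 92.66 − 16.37 − 0.069 = 76.22 m.
P₂ = ρgψ₂ = 1000 × 9.81 × 76.22 ≈ 748 kPa.

P₂ ≈ 748 kPa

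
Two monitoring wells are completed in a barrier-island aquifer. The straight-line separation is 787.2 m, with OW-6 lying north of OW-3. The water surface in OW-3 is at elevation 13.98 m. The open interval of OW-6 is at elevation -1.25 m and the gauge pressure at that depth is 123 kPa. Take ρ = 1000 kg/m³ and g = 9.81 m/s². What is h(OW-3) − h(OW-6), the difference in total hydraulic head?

Δh ≈ 2.69 m

Total head at OW-3: h = 13.98 m (water level in the piezometer is the total head).
Pressure head at OW-6: ψ = P/(ρg) = 123×1000 / (1000 × 9.81) = 12.54 m.
Total head at OW-6: h = z + ψ = -1.25 + 12.54 = 11.29 m.
Head difference: h(OW-3) − h(OW-6) = 13.98 − 11.29 = 2.69 m.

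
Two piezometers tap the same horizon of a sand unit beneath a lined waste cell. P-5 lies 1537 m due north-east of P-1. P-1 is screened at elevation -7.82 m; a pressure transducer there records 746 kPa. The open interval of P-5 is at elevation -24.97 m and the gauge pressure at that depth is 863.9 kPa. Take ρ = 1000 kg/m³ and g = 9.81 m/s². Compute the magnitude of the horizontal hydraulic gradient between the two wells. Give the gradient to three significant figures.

i ≈ 0.00334

Pressure head at P-1: ψ = P/(ρg) = 746×1000 / (1000 × 9.81) = 76.04 m.
Total head at P-1: h = z + ψ = -7.82 + 76.04 = 68.22 m.
Pressure head at P-5: ψ = P/(ρg) = 863.9×1000 / (1000 × 9.81) = 88.06 m.
Total head at P-5: h = z + ψ = -24.97 + 88.06 = 63.09 m.
Head difference: h(P-1) − h(P-5) = 68.22 − 63.09 = 5.13 m.
Hydraulic gradient: i = |Δh| / L = 5.13 / 1537 = 0.00334.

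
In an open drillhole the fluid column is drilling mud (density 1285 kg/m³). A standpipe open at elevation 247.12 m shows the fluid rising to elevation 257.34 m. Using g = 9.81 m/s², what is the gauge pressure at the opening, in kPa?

P ≈ 129 kPa

Pressure head ψ = h − z = 257.34 − 247.12 = 10.22 m.
P = ρgψ = 1285 × 9.81 × 10.22 = 128832 Pa ≈ 129 kPa.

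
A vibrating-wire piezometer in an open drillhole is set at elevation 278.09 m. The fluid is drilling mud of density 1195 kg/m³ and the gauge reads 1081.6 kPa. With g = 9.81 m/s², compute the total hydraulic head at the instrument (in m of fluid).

ψ = P/(ρg) = 1081.6×1000 / (1195 × 9.81) = 92.26 m.
h = z + ψ = 278.09 + 92.26 = 370.35 m.

h ≈ 370.35 m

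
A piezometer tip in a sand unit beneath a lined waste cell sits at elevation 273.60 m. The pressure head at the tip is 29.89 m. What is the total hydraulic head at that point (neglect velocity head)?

h ≈ 303.49 m

h = z + ψ = 273.60 + 29.89 = 303.49 m.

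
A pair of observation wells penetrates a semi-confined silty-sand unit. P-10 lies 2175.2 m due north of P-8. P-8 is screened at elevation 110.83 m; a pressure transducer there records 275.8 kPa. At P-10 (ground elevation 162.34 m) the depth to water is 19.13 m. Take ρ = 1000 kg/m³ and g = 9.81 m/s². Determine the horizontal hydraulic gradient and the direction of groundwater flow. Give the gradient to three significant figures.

i ≈ 0.00196; groundwater flows toward the south

Pressure head at P-8: ψ = P/(ρg) = 275.8×1000 / (1000 × 9.81) = 28.11 m.
Total head at P-8: h = z + ψ = 110.83 + 28.11 = 138.94 m.
Total head at P-10: h = 162.34 − 19.13 = 143.21 m.
Head difference: h(P-8) − h(P-10) = 138.94 − 143.21 = -4.27 m.
Hydraulic gradient: i = |Δh| / L = 4.27 / 2175.2 = 0.00196.
Flow is from higher to lower head: from P-10 toward P-8, i.e. toward the south.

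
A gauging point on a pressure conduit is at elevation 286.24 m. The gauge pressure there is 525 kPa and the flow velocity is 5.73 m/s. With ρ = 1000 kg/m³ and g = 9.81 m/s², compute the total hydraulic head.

h ≈ 341.43 m

Pressure head ψ = P/(ρg) = 525×1000 / (1000 × 9.81) = 53.52 m.
Velocity head = v²/(2g) = 5.73² / (2 × 9.81) = 1.673 m.
h = z + ψ + v²/(2g) = 286.24 + 53.52 + 1.673 = 341.43 m.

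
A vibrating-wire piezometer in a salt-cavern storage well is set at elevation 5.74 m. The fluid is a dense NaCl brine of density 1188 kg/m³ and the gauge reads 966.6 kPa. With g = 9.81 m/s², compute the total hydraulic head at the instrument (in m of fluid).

h ≈ 88.68 m

ψ = P/(ρg) = 966.6×1000 / (1188 × 9.81) = 82.94 m.
h = z + ψ = 5.74 + 82.94 = 88.68 m.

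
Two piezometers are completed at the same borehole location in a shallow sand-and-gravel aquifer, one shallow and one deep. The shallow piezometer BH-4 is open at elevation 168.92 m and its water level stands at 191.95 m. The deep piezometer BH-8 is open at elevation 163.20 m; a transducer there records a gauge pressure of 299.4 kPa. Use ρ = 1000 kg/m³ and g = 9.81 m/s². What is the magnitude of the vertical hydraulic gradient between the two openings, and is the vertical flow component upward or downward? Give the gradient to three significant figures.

|i_v| ≈ 0.309; vertical flow is upward

Total head at BH-4: h = 191.95 m (water level in the standpipe).
Pressure head at BH-8: ψ = P/(ρg) = 299.4×1000 / (1000 × 9.81) = 30.52 m.
Total head at BH-8: h = z + ψ = 163.20 + 30.52 = 193.72 m.
Δh = h(BH-4) − h(BH-8) = 191.95 − 193.72 = -1.77 m.
Vertical separation Δz = 168.92 − 163.20 = 5.72 m.
|i_v| = |Δh| / Δz = 1.77 / 5.72 = 0.309.
Head is higher in the deep piezometer, so vertical flow is upward (discharge condition).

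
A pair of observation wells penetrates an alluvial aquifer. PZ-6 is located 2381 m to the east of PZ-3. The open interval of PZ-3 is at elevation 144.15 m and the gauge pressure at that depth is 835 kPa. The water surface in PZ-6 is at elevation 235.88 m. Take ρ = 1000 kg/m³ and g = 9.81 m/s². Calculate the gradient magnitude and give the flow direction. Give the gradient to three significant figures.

i ≈ 0.00278; groundwater flows toward the west

Pressure head at PZ-3: ψ = P/(ρg) = 835×1000 / (1000 × 9.81) = 85.12 m.
Total head at PZ-3: h = z + ψ = 144.15 + 85.12 = 229.27 m.
Total head at PZ-6: h = 235.88 m (water level in the piezometer is the total head).
Head difference: h(PZ-3) − h(PZ-6) = 229.27 − 235.88 = -6.61 m.
Hydraulic gradient: i = |Δh| / L = 6.61 / 2381 = 0.00278.
Flow is from higher to lower head: from PZ-6 toward PZ-3, i.e. toward the west.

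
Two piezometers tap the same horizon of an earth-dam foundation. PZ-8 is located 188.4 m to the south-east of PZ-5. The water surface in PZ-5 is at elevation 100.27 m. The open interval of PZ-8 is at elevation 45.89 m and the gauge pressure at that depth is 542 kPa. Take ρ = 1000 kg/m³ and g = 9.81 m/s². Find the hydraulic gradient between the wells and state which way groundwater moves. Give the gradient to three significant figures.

Total head at PZ-5: h = 100.27 m (water level in the piezometer is the total head).
Pressure head at PZ-8: ψ = P/(ρg) = 542×1000 / (1000 × 9.81) = 55.25 m.
Total head at PZ-8: h = z + ψ = 45.89 + 55.25 = 101.14 m.
Head difference: h(PZ-5) − h(PZ-8) = 100.27 − 101.14 = -0.87 m.
Hydraulic gradient: i = |Δh| / L = 0.87 / 188.4 = 0.00462.
Flow is from higher to lower head: from PZ-8 toward PZ-5, i.e. toward the north-west.

i ≈ 0.00462; groundwater flows toward the north-west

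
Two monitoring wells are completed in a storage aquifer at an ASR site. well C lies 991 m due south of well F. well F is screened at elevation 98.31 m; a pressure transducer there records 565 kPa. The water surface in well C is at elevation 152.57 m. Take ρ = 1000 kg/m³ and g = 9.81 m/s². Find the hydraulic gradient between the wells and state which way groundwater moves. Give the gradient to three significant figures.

Pressure head at well F: ψ = P/(ρg) = 565×1000 / (1000 × 9.81) = 57.59 m.
Total head at well F: h = z + ψ = 98.31 + 57.59 = 155.90 m.
Total head at well C: h = 152.57 m (water level in the piezometer is the total head).
Head difference: h(well F) − h(well C) = 155.90 − 152.57 = 3.33 m.
Hydraulic gradient: i = |Δh| / L = 3.33 / 991 = 0.00336.
Flow is from higher to lower head: from well F toward well C, i.e. toward the south.

i ≈ 0.00336; groundwater flows toward the south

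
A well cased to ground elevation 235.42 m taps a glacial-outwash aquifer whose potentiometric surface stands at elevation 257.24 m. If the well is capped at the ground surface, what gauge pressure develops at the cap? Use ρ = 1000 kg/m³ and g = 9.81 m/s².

Head above the cap: Δh = 257.24 − 235.42 = 21.82 m.
P = ρgΔh = 1000 × 9.81 × 21.82 = 214054 Pa ≈ 214 kPa.

P ≈ 214 kPa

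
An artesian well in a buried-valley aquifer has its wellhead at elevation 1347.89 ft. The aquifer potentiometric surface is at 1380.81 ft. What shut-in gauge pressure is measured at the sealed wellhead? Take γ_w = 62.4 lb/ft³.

P ≈ 14.3 psi

Head above the cap: Δh = 1380.81 − 1347.89 = 32.92 ft.
P = γΔh/144 = 62.4 × 32.92 / 144 = 14.3 psi.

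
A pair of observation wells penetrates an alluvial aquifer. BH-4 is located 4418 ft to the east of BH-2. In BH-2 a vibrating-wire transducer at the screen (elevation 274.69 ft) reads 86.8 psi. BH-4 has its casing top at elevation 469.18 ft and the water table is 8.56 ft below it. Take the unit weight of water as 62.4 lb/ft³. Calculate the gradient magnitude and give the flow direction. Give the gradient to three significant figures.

Pressure head at BH-2: ψ = 144·P/γ = 144 × 86.8 / 62.4 = 200.31 ft.
Total head at BH-2: h = z + ψ = 274.69 + 200.31 = 475.00 ft.
Total head at BH-4: h = 469.18 − 8.56 = 460.62 ft.
Head difference: h(BH-2) − h(BH-4) = 475.00 − 460.62 = 14.38 ft.
Hydraulic gradient: i = |Δh| / L = 14.38 / 4418 = 0.00325.
Flow is from higher to lower head: from BH-2 toward BH-4, i.e. toward the east.

i ≈ 0.00325; groundwater flows toward the east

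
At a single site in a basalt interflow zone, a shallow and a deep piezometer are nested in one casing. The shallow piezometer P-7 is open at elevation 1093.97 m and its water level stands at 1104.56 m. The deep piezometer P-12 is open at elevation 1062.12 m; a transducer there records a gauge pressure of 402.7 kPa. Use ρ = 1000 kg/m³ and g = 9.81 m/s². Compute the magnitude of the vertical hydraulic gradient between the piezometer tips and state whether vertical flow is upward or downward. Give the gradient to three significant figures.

|i_v| ≈ 0.0436; vertical flow is downward

Total head at P-7: h = 1104.56 m (water level in the standpipe).
Pressure head at P-12: ψ = P/(ρg) = 402.7×1000 / (1000 × 9.81) = 41.05 m.
Total head at P-12: h = z + ψ = 1062.12 + 41.05 = 1103.17 m.
Δh = h(P-7) − h(P-12) = 1104.56 − 1103.17 = 1.39 m.
Vertical separation Δz = 1093.97 − 1062.12 = 31.85 m.
|i_v| = |Δh| / Δz = 1.39 / 31.85 = 0.0436.
Head is higher in the shallow piezometer, so vertical flow is downward (recharge condition).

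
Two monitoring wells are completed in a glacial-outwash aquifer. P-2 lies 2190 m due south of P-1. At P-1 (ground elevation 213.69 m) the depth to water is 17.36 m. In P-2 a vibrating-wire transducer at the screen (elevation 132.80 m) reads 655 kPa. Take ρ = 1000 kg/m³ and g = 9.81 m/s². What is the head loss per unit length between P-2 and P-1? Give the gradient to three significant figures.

i ≈ 0.00148 m/m

Total head at P-1: h = 213.69 − 17.36 = 196.33 m.
Pressure head at P-2: ψ = P/(ρg) = 655×1000 / (1000 × 9.81) = 66.77 m.
Total head at P-2: h = z + ψ = 132.80 + 66.77 = 199.57 m.
Head difference: h(P-1) − h(P-2) = 196.33 − 199.57 = -3.24 m.
Hydraulic gradient: i = |Δh| / L = 3.24 / 2190 = 0.00148.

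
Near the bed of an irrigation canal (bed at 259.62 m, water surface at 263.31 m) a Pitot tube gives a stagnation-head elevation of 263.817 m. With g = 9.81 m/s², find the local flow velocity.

Near the bed, under hydrostatic conditions, the piezometric head (z + ψ) equals the free-surface elevation, 263.31 m.
Velocity head = total − piezometric = 263.817 − 263.31 = 0.507 m.
v = √(2g·h_v) = √(2 × 9.81 × 0.507) = 3.15 m/s.

v ≈ 3.15 m/s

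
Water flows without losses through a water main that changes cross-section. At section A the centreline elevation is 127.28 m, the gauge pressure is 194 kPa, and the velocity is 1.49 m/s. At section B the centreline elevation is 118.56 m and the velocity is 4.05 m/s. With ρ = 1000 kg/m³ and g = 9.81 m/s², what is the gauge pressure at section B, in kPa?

P₂ ≈ 272 kPa

Pressure head at A: ψ₁ = P₁/(ρg) = 194×1000 / (1000 × 9.81) = 19.78 m.
Velocity heads: v₁²/2g = 1.49²/19.62 = 0.113 m; v₂²/2g = 4.05²/19.62 = 0.836 m.
Total head H = z₁ + ψ₁ + v₁²/2g = 127.28 + 19.78 + 0.113 = 147.17 m.
ψ₂ = H − z₂ − v₂²/2g = 147.17 − 118.56 − 0.836 = 27.77 m.
P₂ = ρgψ₂ = 1000 × 9.81 × 27.77 ≈ 272 kPa.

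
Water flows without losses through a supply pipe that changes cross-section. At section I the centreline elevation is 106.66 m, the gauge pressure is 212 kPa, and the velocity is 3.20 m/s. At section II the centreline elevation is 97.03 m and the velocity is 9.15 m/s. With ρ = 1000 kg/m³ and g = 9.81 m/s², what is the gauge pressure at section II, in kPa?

Pressure head at I: ψ₁ = P₁/(ρg) = 212×1000 / (1000 × 9.81) = 21.61 m.
Velocity heads: v₁²/2g = 3.20²/19.62 = 0.522 m; v₂²/2g = 9.15²/19.62 = 4.267 m.
Total head H = z₁ + ψ₁ + v₁²/2g = 106.66 + 21.61 + 0.522 = 128.79 m.
ψ₂ = H − z₂ − v₂²/2g = 128.79 − 97.03 − 4.267 = 27.49 m.
P₂ = ρgψ₂ = 1000 × 9.81 × 27.49 ≈ 270 kPa.

P₂ ≈ 270 kPa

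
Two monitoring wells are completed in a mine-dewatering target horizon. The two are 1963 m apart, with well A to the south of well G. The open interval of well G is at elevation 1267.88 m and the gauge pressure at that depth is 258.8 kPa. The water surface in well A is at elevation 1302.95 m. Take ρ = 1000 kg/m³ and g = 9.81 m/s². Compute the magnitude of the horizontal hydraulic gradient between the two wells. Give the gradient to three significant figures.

Pressure head at well G: ψ = P/(ρg) = 258.8×1000 / (1000 × 9.81) = 26.38 m.
Total head at well G: h = z + ψ = 1267.88 + 26.38 = 1294.26 m.
Total head at well A: h = 1302.95 m (water level in the piezometer is the total head).
Head difference: h(well G) − h(well A) = 1294.26 − 1302.95 = -8.69 m.
Hydraulic gradient: i = |Δh| / L = 8.69 / 1963 = 0.00443.

i ≈ 0.00443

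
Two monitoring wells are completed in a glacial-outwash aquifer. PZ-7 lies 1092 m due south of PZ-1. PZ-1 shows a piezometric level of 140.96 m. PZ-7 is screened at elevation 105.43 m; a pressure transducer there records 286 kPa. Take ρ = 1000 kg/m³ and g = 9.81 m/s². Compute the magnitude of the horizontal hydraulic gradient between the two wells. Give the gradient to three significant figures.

Total head at PZ-1: h = 140.96 m (water level in the piezometer is the total head).
Pressure head at PZ-7: ψ = P/(ρg) = 286×1000 / (1000 × 9.81) = 29.15 m.
Total head at PZ-7: h = z + ψ = 105.43 + 29.15 = 134.58 m.
Head difference: h(PZ-1) − h(PZ-7) = 140.96 − 134.58 = 6.38 m.
Hydraulic gradient: i = |Δh| / L = 6.38 / 1092 = 0.00584.

i ≈ 0.00584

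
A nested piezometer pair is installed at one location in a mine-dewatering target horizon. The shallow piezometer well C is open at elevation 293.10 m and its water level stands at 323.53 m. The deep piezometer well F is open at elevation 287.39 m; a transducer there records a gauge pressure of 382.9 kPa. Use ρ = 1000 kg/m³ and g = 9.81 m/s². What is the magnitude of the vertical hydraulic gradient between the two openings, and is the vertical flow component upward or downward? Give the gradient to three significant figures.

|i_v| ≈ 0.506; vertical flow is upward

Total head at well C: h = 323.53 m (water level in the standpipe).
Pressure head at well F: ψ = P/(ρg) = 382.9×1000 / (1000 × 9.81) = 39.03 m.
Total head at well F: h = z + ψ = 287.39 + 39.03 = 326.42 m.
Δh = h(well C) − h(well F) = 323.53 − 326.42 = -2.89 m.
Vertical separation Δz = 293.10 − 287.39 = 5.71 m.
|i_v| = |Δh| / Δz = 2.89 / 5.71 = 0.506.
Head is higher in the deep piezometer, so vertical flow is upward (discharge condition).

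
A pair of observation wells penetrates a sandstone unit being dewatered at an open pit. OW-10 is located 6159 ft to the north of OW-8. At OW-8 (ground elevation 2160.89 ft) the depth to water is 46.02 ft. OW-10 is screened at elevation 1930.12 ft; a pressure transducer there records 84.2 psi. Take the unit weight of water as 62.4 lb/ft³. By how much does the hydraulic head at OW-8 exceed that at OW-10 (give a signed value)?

Δh ≈ -9.56 ft

Total head at OW-8: h = 2160.89 − 46.02 = 2114.87 ft.
Pressure head at OW-10: ψ = 144·P/γ = 144 × 84.2 / 62.4 = 194.31 ft.
Total head at OW-10: h = z + ψ = 1930.12 + 194.31 = 2124.43 ft.
Head difference: h(OW-8) − h(OW-10) = 2114.87 − 2124.43 = -9.56 ft.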